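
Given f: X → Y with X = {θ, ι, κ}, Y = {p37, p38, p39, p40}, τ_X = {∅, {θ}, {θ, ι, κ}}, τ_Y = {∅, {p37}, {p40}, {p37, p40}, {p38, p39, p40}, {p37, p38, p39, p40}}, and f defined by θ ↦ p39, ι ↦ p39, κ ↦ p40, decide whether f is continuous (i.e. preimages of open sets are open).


f is NOT continuous.

Compute f^{-1}(U) for each U ∈ τ_Y:
  U = ∅: f^{-1}(U) = ∅ ∈ τ_X ✓.
  U = {p37}: f^{-1}(U) = ∅ ∈ τ_X ✓.
  U = {p40}: f^{-1}(U) = {κ} ∉ τ_X ✗.
  U = {p37, p40}: f^{-1}(U) = {κ} ∉ τ_X ✗.
  U = {p38, p39, p40}: f^{-1}(U) = {θ, ι, κ} ∈ τ_X ✓.
  U = {p37, p38, p39, p40}: f^{-1}(U) = {θ, ι, κ} ∈ τ_X ✓.
Found U = {p40} with f^{-1}(U) = {κ} not in τ_X. Therefore f is NOT continuous.


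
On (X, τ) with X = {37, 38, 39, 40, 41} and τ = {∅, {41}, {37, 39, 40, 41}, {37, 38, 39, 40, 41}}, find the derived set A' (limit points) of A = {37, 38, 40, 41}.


A' = {37, 38, 39, 40}

For each x ∈ X, list the open sets U ∈ τ with x ∈ U, then check whether U ∩ (A ∖ {x}) ≠ ∅ for every such U.
  x = 37: opens ∋ x are {37, 39, 40, 41}, {37, 38, 39, 40, 41}; each meets A ∖ {37}, so x IS a limit point.
  x = 38: opens ∋ x are {37, 38, 39, 40, 41}; each meets A ∖ {38}, so x IS a limit point.
  x = 39: opens ∋ x are {37, 39, 40, 41}, {37, 38, 39, 40, 41}; each meets A ∖ {39}, so x IS a limit point.
  x = 40: opens ∋ x are {37, 39, 40, 41}, {37, 38, 39, 40, 41}; each meets A ∖ {40}, so x IS a limit point.
  x = 41: open {41} ∋ x has {41} ∩ (A ∖ {41}) = ∅, so x is NOT a limit point.
Collecting: A' = {37, 38, 39, 40}.


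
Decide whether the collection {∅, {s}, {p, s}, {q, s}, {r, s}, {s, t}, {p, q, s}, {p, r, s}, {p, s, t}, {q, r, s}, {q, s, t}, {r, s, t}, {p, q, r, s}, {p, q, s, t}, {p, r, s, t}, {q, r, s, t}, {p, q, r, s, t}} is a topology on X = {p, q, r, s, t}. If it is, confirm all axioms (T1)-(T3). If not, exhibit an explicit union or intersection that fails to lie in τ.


τ IS a topology on X.

Axiom (T1): ∅ ∈ τ? Yes; X ∈ τ? Yes.
Axiom (T2/T3): check pairwise unions and intersections of members of τ.
All pairwise intersections and unions checked — each lies in τ. Therefore τ satisfies (T1), (T2), (T3): it IS a topology on X.


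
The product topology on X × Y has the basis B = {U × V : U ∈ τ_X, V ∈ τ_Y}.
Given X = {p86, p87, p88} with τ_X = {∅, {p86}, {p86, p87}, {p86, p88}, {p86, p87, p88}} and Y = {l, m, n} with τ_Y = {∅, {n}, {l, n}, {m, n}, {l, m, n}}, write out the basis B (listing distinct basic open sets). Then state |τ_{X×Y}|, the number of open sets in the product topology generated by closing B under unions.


Basis B = {∅ × ∅, {p86} × {n}, {p86} × {l, n}, {p86} × {m, n}, {p86, p87} × {n}, {p86, p88} × {n}, {p86} × {l, m, n}, {p86, p87, p88} × {n}, {p86, p87} × {l, n}, {p86, p88} × {l, n}, {p86, p87} × {m, n}, {p86, p88} × {m, n}, {p86, p87} × {l, m, n}, {p86, p88} × {l, m, n}, {p86, p87, p88} × {l, n}, {p86, p87, p88} × {m, n}, {p86, p87, p88} × {l, m, n}}; |τ_{X×Y}| = 48.

Enumerate products U × V with U ∈ τ_X, V ∈ τ_Y (deduplicated):
  ∅ × ∅ = {} (∅)
  {p86} × {n} = {(p86,n)}
  {p86} × {l, n} = {(p86,l), (p86,n)}
  {p86} × {m, n} = {(p86,m), (p86,n)}
  {p86, p87} × {n} = {(p86,n), (p87,n)}
  {p86, p88} × {n} = {(p86,n), (p88,n)}
  {p86} × {l, m, n} = {(p86,l), (p86,m), (p86,n)}
  {p86, p87, p88} × {n} = {(p86,n), (p87,n), (p88,n)}
  {p86, p87} × {l, n} = {(p86,l), (p86,n), (p87,l), (p87,n)}
  {p86, p88} × {l, n} = {(p86,l), (p86,n), (p88,l), (p88,n)}
  {p86, p87} × {m, n} = {(p86,m), (p86,n), (p87,m), (p87,n)}
  {p86, p88} × {m, n} = {(p86,m), (p86,n), (p88,m), (p88,n)}
  {p86, p87} × {l, m, n} = {(p86,l), (p86,m), (p86,n), (p87,l), (p87,m), (p87,n)}
  {p86, p88} × {l, m, n} = {(p86,l), (p86,m), (p86,n), (p88,l), (p88,m), (p88,n)}
  {p86, p87, p88} × {l, n} = {(p86,l), (p86,n), (p87,l), (p87,n), (p88,l), (p88,n)}
  {p86, p87, p88} × {m, n} = {(p86,m), (p86,n), (p87,m), (p87,n), (p88,m), (p88,n)}
  {p86, p87, p88} × {l, m, n} = {(p86,l), (p86,m), (p86,n), (p87,l), (p87,m), (p87,n), (p88,l), (p88,m), (p88,n)}
These 17 distinct sets form the basis B.
Close under arbitrary unions to get τ_{X×Y}; counting gives |τ_{X×Y}| = 48.


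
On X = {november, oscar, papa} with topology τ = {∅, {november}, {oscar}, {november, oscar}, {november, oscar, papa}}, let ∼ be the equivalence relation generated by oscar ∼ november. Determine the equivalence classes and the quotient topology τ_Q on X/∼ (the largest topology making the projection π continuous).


X/∼ = {[november=oscar], [papa]}; |τ_Q| = 3.

Equivalence classes: [november=oscar], [papa].
Quotient map π: X → X/∼ sends november ↦ [november=oscar], oscar ↦ [november=oscar], papa ↦ [papa].
For each subset V ⊆ X/∼, compute π^{-1}(V) ⊆ X and check whether π^{-1}(V) ∈ τ. V is open in τ_Q iff π^{-1}(V) ∈ τ.
  V = {}: π^{-1}(V) = ∅ ∈ τ ✓.
  V = {[november=oscar]}: π^{-1}(V) = {november, oscar} ∈ τ ✓.
  V = {[papa]}: π^{-1}(V) = {papa} ∉ τ ✗.
  V = {[november=oscar], [papa]}: π^{-1}(V) = {november, oscar, papa} ∈ τ ✓.
Open sets in the quotient: τ_Q = {{}, {[november=oscar]}, {[november=oscar], [papa]}} (3 elements).


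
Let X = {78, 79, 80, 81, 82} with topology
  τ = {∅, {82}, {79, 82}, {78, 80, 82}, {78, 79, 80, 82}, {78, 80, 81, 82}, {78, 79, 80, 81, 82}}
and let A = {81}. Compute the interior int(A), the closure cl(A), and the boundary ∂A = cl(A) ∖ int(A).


int(A) = ∅, cl(A) = {81}, ∂A = {81}.

Closed sets in (X, τ) are complements of opens:
  closed(X, τ) = {∅, {79}, {81}, {79, 81}, {78, 80, 81}, {78, 79, 80, 81}, {78, 79, 80, 81, 82}}.
int(A) = ⋃ {U ∈ τ : U ⊆ A}. Opens contained in A: ∅.
Taking the union of these: int(A) = ∅.
cl(A) = ⋂ {C closed : A ⊆ C}. Closed sets containing A: {81}, {79, 81}, {78, 80, 81}, {78, 79, 80, 81}, {78, 79, 80, 81, 82}.
Intersecting these: cl(A) = {81}.
∂A = cl(A) ∖ int(A) = {81} ∖ ∅ = {81}.


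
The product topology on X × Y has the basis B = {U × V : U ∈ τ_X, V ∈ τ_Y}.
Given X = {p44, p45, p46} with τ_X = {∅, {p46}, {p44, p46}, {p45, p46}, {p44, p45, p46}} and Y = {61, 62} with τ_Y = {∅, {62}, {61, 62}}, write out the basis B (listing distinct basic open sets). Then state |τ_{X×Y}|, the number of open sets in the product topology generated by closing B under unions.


Basis B = {∅ × ∅, {p46} × {62}, {p44, p46} × {62}, {p45, p46} × {62}, {p46} × {61, 62}, {p44, p45, p46} × {62}, {p44, p46} × {61, 62}, {p45, p46} × {61, 62}, {p44, p45, p46} × {61, 62}}; |τ_{X×Y}| = 14.

Enumerate products U × V with U ∈ τ_X, V ∈ τ_Y (deduplicated):
  ∅ × ∅ = {} (∅)
  {p46} × {62} = {(p46,62)}
  {p44, p46} × {62} = {(p44,62), (p46,62)}
  {p45, p46} × {62} = {(p45,62), (p46,62)}
  {p46} × {61, 62} = {(p46,61), (p46,62)}
  {p44, p45, p46} × {62} = {(p44,62), (p45,62), (p46,62)}
  {p44, p46} × {61, 62} = {(p44,61), (p44,62), (p46,61), (p46,62)}
  {p45, p46} × {61, 62} = {(p45,61), (p45,62), (p46,61), (p46,62)}
  {p44, p45, p46} × {61, 62} = {(p44,61), (p44,62), (p45,61), (p45,62), (p46,61), (p46,62)}
These 9 distinct sets form the basis B.
Close under arbitrary unions to get τ_{X×Y}; counting gives |τ_{X×Y}| = 14.


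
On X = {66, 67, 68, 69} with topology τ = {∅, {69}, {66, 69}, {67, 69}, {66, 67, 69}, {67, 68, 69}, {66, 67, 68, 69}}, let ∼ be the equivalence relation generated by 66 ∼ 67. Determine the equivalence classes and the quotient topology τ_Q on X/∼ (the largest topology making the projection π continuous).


X/∼ = {[66=67], [68], [69]}; |τ_Q| = 4.

Equivalence classes: [66=67], [68], [69].
Quotient map π: X → X/∼ sends 66 ↦ [66=67], 67 ↦ [66=67], 68 ↦ [68], 69 ↦ [69].
For each subset V ⊆ X/∼, compute π^{-1}(V) ⊆ X and check whether π^{-1}(V) ∈ τ. V is open in τ_Q iff π^{-1}(V) ∈ τ.
  V = {}: π^{-1}(V) = ∅ ∈ τ ✓.
  V = {[66=67]}: π^{-1}(V) = {66, 67} ∉ τ ✗.
  V = {[68]}: π^{-1}(V) = {68} ∉ τ ✗.
  V = {[66=67], [68]}: π^{-1}(V) = {66, 67, 68} ∉ τ ✗.
  V = {[69]}: π^{-1}(V) = {69} ∈ τ ✓.
  V = {[66=67], [69]}: π^{-1}(V) = {66, 67, 69} ∈ τ ✓.
  V = {[68], [69]}: π^{-1}(V) = {68, 69} ∉ τ ✗.
  V = {[66=67], [68], [69]}: π^{-1}(V) = {66, 67, 68, 69} ∈ τ ✓.
Open sets in the quotient: τ_Q = {{}, {[69]}, {[66=67], [69]}, {[66=67], [68], [69]}} (4 elements).


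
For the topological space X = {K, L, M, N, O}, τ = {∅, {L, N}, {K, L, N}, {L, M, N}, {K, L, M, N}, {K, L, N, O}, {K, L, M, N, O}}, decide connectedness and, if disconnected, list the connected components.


(X, τ) is connected.

Find clopen sets (U ∈ τ with X ∖ U ∈ τ):
  U = ∅, X ∖ U = {K, L, M, N, O} — both open, so U is clopen.
  U = {K, L, M, N, O}, X ∖ U = ∅ — both open, so U is clopen.
Only trivial clopens (∅ and X) exist, so (X, τ) is connected.
Compute connected components by grouping points that agree on all clopens:
  component: {K, L, M, N, O}


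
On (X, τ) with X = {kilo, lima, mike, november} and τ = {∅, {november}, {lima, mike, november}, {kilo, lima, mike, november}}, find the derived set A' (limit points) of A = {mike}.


A' = {kilo, lima}

For each x ∈ X, list the open sets U ∈ τ with x ∈ U, then check whether U ∩ (A ∖ {x}) ≠ ∅ for every such U.
  x = kilo: opens ∋ x are {kilo, lima, mike, november}; each meets A ∖ {kilo}, so x IS a limit point.
  x = lima: opens ∋ x are {lima, mike, november}, {kilo, lima, mike, november}; each meets A ∖ {lima}, so x IS a limit point.
  x = mike: open {lima, mike, november} ∋ x has {lima, mike, november} ∩ (A ∖ {mike}) = ∅, so x is NOT a limit point.
  x = november: open {november} ∋ x has {november} ∩ (A ∖ {november}) = ∅, so x is NOT a limit point.
Collecting: A' = {kilo, lima}.


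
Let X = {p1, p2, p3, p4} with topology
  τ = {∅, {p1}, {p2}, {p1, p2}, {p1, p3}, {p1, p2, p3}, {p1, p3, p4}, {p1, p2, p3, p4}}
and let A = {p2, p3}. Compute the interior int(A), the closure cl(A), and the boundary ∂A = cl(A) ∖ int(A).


int(A) = {p2}, cl(A) = {p2, p3, p4}, ∂A = {p3, p4}.

Closed sets in (X, τ) are complements of opens:
  closed(X, τ) = {∅, {p2}, {p4}, {p2, p4}, {p3, p4}, {p1, p3, p4}, {p2, p3, p4}, {p1, p2, p3, p4}}.
int(A) = ⋃ {U ∈ τ : U ⊆ A}. Opens contained in A: ∅, {p2}.
Taking the union of these: int(A) = {p2}.
cl(A) = ⋂ {C closed : A ⊆ C}. Closed sets containing A: {p2, p3, p4}, {p1, p2, p3, p4}.
Intersecting these: cl(A) = {p2, p3, p4}.
∂A = cl(A) ∖ int(A) = {p2, p3, p4} ∖ {p2} = {p3, p4}.


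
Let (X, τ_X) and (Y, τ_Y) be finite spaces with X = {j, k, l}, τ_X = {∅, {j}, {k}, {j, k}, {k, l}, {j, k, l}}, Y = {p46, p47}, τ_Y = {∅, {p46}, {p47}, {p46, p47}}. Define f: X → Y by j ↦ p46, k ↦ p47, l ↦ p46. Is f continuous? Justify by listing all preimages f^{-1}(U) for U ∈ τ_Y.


f is NOT continuous.

Compute f^{-1}(U) for each U ∈ τ_Y:
  U = ∅: f^{-1}(U) = ∅ ∈ τ_X ✓.
  U = {p46}: f^{-1}(U) = {j, l} ∉ τ_X ✗.
  U = {p47}: f^{-1}(U) = {k} ∈ τ_X ✓.
  U = {p46, p47}: f^{-1}(U) = {j, k, l} ∈ τ_X ✓.
Found U = {p46} with f^{-1}(U) = {j, l} not in τ_X. Therefore f is NOT continuous.


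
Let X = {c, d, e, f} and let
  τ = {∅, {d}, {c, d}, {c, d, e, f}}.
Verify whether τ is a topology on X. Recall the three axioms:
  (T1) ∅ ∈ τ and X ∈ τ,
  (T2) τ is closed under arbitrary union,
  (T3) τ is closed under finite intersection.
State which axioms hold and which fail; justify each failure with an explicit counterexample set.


τ IS a topology on X.

Axiom (T1): ∅ ∈ τ? Yes; X ∈ τ? Yes.
Axiom (T2/T3): check pairwise unions and intersections of members of τ.
All pairwise intersections and unions checked — each lies in τ. Therefore τ satisfies (T1), (T2), (T3): it IS a topology on X.


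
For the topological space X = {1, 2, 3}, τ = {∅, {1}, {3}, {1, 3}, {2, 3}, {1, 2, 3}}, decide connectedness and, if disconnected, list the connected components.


(X, τ) is disconnected; components = [{1}, {2, 3}].

Find clopen sets (U ∈ τ with X ∖ U ∈ τ):
  U = ∅, X ∖ U = {1, 2, 3} — both open, so U is clopen.
  U = {1}, X ∖ U = {2, 3} — both open, so U is clopen.
  U = {2, 3}, X ∖ U = {1} — both open, so U is clopen.
  U = {1, 2, 3}, X ∖ U = ∅ — both open, so U is clopen.
Nontrivial clopen(s) exist: e.g. {2, 3}. So (X, τ) is disconnected.
Compute connected components by grouping points that agree on all clopens:
  component: {1}
  component: {2, 3}


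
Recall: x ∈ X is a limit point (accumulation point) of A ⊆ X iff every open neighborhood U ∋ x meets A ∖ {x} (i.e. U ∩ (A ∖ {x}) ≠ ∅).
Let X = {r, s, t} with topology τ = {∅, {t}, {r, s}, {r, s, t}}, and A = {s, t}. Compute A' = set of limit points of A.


A' = {r}

For each x ∈ X, list the open sets U ∈ τ with x ∈ U, then check whether U ∩ (A ∖ {x}) ≠ ∅ for every such U.
  x = r: opens ∋ x are {r, s}, {r, s, t}; each meets A ∖ {r}, so x IS a limit point.
  x = s: open {r, s} ∋ x has {r, s} ∩ (A ∖ {s}) = ∅, so x is NOT a limit point.
  x = t: open {t} ∋ x has {t} ∩ (A ∖ {t}) = ∅, so x is NOT a limit point.
Collecting: A' = {r}.


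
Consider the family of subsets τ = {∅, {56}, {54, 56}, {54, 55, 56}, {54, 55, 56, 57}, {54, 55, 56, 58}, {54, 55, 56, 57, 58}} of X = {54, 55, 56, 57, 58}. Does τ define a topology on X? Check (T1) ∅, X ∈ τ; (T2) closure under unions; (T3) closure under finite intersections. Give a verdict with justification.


τ IS a topology on X.

Axiom (T1): ∅ ∈ τ? Yes; X ∈ τ? Yes.
Axiom (T2/T3): check pairwise unions and intersections of members of τ.
All pairwise intersections and unions checked — each lies in τ. Therefore τ satisfies (T1), (T2), (T3): it IS a topology on X.


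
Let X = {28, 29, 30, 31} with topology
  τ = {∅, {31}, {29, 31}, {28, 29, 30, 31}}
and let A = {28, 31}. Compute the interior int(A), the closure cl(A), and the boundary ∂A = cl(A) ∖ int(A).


int(A) = {31}, cl(A) = {28, 29, 30, 31}, ∂A = {28, 29, 30}.

Closed sets in (X, τ) are complements of opens:
  closed(X, τ) = {∅, {28, 30}, {28, 29, 30}, {28, 29, 30, 31}}.
int(A) = ⋃ {U ∈ τ : U ⊆ A}. Opens contained in A: ∅, {31}.
Taking the union of these: int(A) = {31}.
cl(A) = ⋂ {C closed : A ⊆ C}. Closed sets containing A: {28, 29, 30, 31}.
Intersecting these: cl(A) = {28, 29, 30, 31}.
∂A = cl(A) ∖ int(A) = {28, 29, 30, 31} ∖ {31} = {28, 29, 30}.


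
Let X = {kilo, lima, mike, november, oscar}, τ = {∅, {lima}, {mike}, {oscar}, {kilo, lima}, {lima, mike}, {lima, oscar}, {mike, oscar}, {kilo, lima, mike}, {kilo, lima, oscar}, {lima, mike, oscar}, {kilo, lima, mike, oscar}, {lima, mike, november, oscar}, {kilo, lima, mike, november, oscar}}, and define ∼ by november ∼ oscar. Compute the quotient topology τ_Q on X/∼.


X/∼ = {[kilo], [lima], [mike], [november=oscar]}; |τ_Q| = 8.

Equivalence classes: [kilo], [lima], [mike], [november=oscar].
Quotient map π: X → X/∼ sends kilo ↦ [kilo], lima ↦ [lima], mike ↦ [mike], november ↦ [november=oscar], oscar ↦ [november=oscar].
For each subset V ⊆ X/∼, compute π^{-1}(V) ⊆ X and check whether π^{-1}(V) ∈ τ. V is open in τ_Q iff π^{-1}(V) ∈ τ.
  V = {}: π^{-1}(V) = ∅ ∈ τ ✓.
  V = {[kilo]}: π^{-1}(V) = {kilo} ∉ τ ✗.
  V = {[lima]}: π^{-1}(V) = {lima} ∈ τ ✓.
  V = {[kilo], [lima]}: π^{-1}(V) = {kilo, lima} ∈ τ ✓.
  V = {[mike]}: π^{-1}(V) = {mike} ∈ τ ✓.
  V = {[kilo], [mike]}: π^{-1}(V) = {kilo, mike} ∉ τ ✗.
  V = {[lima], [mike]}: π^{-1}(V) = {lima, mike} ∈ τ ✓.
  V = {[kilo], [lima], [mike]}: π^{-1}(V) = {kilo, lima, mike} ∈ τ ✓.
  V = {[november=oscar]}: π^{-1}(V) = {november, oscar} ∉ τ ✗.
  V = {[kilo], [november=oscar]}: π^{-1}(V) = {kilo, november, oscar} ∉ τ ✗.
  V = {[lima], [november=oscar]}: π^{-1}(V) = {lima, november, oscar} ∉ τ ✗.
  V = {[kilo], [lima], [november=oscar]}: π^{-1}(V) = {kilo, lima, november, oscar} ∉ τ ✗.
  V = {[mike], [november=oscar]}: π^{-1}(V) = {mike, november, oscar} ∉ τ ✗.
  V = {[kilo], [mike], [november=oscar]}: π^{-1}(V) = {kilo, mike, november, oscar} ∉ τ ✗.
  V = {[lima], [mike], [november=oscar]}: π^{-1}(V) = {lima, mike, november, oscar} ∈ τ ✓.
  V = {[kilo], [lima], [mike], [november=oscar]}: π^{-1}(V) = {kilo, lima, mike, november, oscar} ∈ τ ✓.
Open sets in the quotient: τ_Q = {{}, {[lima]}, {[kilo], [lima]}, {[mike]}, {[lima], [mike]}, {[kilo], [lima], [mike]}, {[lima], [mike], [november=oscar]}, {[kilo], [lima], [mike], [november=oscar]}} (8 elements).


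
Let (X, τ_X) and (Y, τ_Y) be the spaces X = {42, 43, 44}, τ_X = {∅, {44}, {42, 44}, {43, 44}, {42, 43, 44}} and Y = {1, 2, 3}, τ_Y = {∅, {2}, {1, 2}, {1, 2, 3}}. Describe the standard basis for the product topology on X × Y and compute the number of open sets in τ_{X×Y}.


Basis B = {∅ × ∅, {44} × {2}, {42, 44} × {2}, {43, 44} × {2}, {44} × {1, 2}, {42, 43, 44} × {2}, {44} × {1, 2, 3}, {42, 44} × {1, 2}, {43, 44} × {1, 2}, {42, 44} × {1, 2, 3}, {42, 43, 44} × {1, 2}, {43, 44} × {1, 2, 3}, {42, 43, 44} × {1, 2, 3}}; |τ_{X×Y}| = 30.

Enumerate products U × V with U ∈ τ_X, V ∈ τ_Y (deduplicated):
  ∅ × ∅ = {} (∅)
  {44} × {2} = {(44,2)}
  {42, 44} × {2} = {(42,2), (44,2)}
  {43, 44} × {2} = {(43,2), (44,2)}
  {44} × {1, 2} = {(44,1), (44,2)}
  {42, 43, 44} × {2} = {(42,2), (43,2), (44,2)}
  {44} × {1, 2, 3} = {(44,1), (44,2), (44,3)}
  {42, 44} × {1, 2} = {(42,1), (42,2), (44,1), (44,2)}
  {43, 44} × {1, 2} = {(43,1), (43,2), (44,1), (44,2)}
  {42, 44} × {1, 2, 3} = {(42,1), (42,2), (42,3), (44,1), (44,2), (44,3)}
  {42, 43, 44} × {1, 2} = {(42,1), (42,2), (43,1), (43,2), (44,1), (44,2)}
  {43, 44} × {1, 2, 3} = {(43,1), (43,2), (43,3), (44,1), (44,2), (44,3)}
  {42, 43, 44} × {1, 2, 3} = {(42,1), (42,2), (42,3), (43,1), (43,2), (43,3), (44,1), (44,2), (44,3)}
These 13 distinct sets form the basis B.
Close under arbitrary unions to get τ_{X×Y}; counting gives |τ_{X×Y}| = 30.


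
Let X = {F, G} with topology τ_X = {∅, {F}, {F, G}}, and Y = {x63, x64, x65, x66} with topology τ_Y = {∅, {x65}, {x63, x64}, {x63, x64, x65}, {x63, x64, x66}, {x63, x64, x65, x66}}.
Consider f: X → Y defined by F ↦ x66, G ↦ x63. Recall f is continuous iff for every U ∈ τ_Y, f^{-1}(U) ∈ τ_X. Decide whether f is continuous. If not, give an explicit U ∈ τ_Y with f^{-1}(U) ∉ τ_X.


f is NOT continuous.

Compute f^{-1}(U) for each U ∈ τ_Y:
  U = ∅: f^{-1}(U) = ∅ ∈ τ_X ✓.
  U = {x65}: f^{-1}(U) = ∅ ∈ τ_X ✓.
  U = {x63, x64}: f^{-1}(U) = {G} ∉ τ_X ✗.
  U = {x63, x64, x65}: f^{-1}(U) = {G} ∉ τ_X ✗.
  U = {x63, x64, x66}: f^{-1}(U) = {F, G} ∈ τ_X ✓.
  U = {x63, x64, x65, x66}: f^{-1}(U) = {F, G} ∈ τ_X ✓.
Found U = {x63, x64} with f^{-1}(U) = {G} not in τ_X. Therefore f is NOT continuous.


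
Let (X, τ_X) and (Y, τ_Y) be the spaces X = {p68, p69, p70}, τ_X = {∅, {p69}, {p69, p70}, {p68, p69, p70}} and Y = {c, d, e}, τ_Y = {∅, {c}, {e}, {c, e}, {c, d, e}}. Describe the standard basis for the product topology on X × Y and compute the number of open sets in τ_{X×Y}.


Basis B = {∅ × ∅, {p69} × {c}, {p69} × {e}, {p69} × {c, e}, {p69, p70} × {c}, {p69, p70} × {e}, {p68, p69, p70} × {c}, {p68, p69, p70} × {e}, {p69} × {c, d, e}, {p69, p70} × {c, e}, {p68, p69, p70} × {c, e}, {p69, p70} × {c, d, e}, {p68, p69, p70} × {c, d, e}}; |τ_{X×Y}| = 30.

Enumerate products U × V with U ∈ τ_X, V ∈ τ_Y (deduplicated):
  ∅ × ∅ = {} (∅)
  {p69} × {c} = {(p69,c)}
  {p69} × {e} = {(p69,e)}
  {p69} × {c, e} = {(p69,c), (p69,e)}
  {p69, p70} × {c} = {(p69,c), (p70,c)}
  {p69, p70} × {e} = {(p69,e), (p70,e)}
  {p68, p69, p70} × {c} = {(p68,c), (p69,c), (p70,c)}
  {p68, p69, p70} × {e} = {(p68,e), (p69,e), (p70,e)}
  {p69} × {c, d, e} = {(p69,c), (p69,d), (p69,e)}
  {p69, p70} × {c, e} = {(p69,c), (p69,e), (p70,c), (p70,e)}
  {p68, p69, p70} × {c, e} = {(p68,c), (p68,e), (p69,c), (p69,e), (p70,c), (p70,e)}
  {p69, p70} × {c, d, e} = {(p69,c), (p69,d), (p69,e), (p70,c), (p70,d), (p70,e)}
  {p68, p69, p70} × {c, d, e} = {(p68,c), (p68,d), (p68,e), (p69,c), (p69,d), (p69,e), (p70,c), (p70,d), (p70,e)}
These 13 distinct sets form the basis B.
Close under arbitrary unions to get τ_{X×Y}; counting gives |τ_{X×Y}| = 30.


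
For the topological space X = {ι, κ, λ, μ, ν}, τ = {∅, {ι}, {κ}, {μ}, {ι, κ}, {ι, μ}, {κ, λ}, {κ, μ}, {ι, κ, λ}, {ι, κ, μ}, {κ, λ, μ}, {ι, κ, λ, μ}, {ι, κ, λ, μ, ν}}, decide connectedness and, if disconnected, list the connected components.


(X, τ) is connected.

Find clopen sets (U ∈ τ with X ∖ U ∈ τ):
  U = ∅, X ∖ U = {ι, κ, λ, μ, ν} — both open, so U is clopen.
  U = {ι, κ, λ, μ, ν}, X ∖ U = ∅ — both open, so U is clopen.
Only trivial clopens (∅ and X) exist, so (X, τ) is connected.
Compute connected components by grouping points that agree on all clopens:
  component: {ι, κ, λ, μ, ν}


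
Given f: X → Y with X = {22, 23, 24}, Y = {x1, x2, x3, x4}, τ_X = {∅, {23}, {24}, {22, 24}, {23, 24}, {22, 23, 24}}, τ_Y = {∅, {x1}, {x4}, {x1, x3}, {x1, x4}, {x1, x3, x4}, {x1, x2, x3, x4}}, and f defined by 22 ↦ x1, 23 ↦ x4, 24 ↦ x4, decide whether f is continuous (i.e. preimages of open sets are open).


f is NOT continuous.

Compute f^{-1}(U) for each U ∈ τ_Y:
  U = ∅: f^{-1}(U) = ∅ ∈ τ_X ✓.
  U = {x1}: f^{-1}(U) = {22} ∉ τ_X ✗.
  U = {x4}: f^{-1}(U) = {23, 24} ∈ τ_X ✓.
  U = {x1, x3}: f^{-1}(U) = {22} ∉ τ_X ✗.
  U = {x1, x4}: f^{-1}(U) = {22, 23, 24} ∈ τ_X ✓.
  U = {x1, x3, x4}: f^{-1}(U) = {22, 23, 24} ∈ τ_X ✓.
  U = {x1, x2, x3, x4}: f^{-1}(U) = {22, 23, 24} ∈ τ_X ✓.
Found U = {x1} with f^{-1}(U) = {22} not in τ_X. Therefore f is NOT continuous.


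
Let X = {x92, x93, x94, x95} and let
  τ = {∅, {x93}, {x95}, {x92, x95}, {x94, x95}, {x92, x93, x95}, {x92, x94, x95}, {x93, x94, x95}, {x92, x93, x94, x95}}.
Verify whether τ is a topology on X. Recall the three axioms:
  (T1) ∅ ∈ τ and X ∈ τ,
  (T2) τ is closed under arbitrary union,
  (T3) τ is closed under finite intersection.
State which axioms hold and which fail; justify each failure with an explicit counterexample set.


τ is NOT a topology on X.

Axiom (T1): ∅ ∈ τ? Yes; X ∈ τ? Yes.
Axiom (T2/T3): check pairwise unions and intersections of members of τ.
Counterexample for (T2): {x93} ∪ {x95} = {x93, x95} ∉ τ. Therefore τ is NOT a topology.


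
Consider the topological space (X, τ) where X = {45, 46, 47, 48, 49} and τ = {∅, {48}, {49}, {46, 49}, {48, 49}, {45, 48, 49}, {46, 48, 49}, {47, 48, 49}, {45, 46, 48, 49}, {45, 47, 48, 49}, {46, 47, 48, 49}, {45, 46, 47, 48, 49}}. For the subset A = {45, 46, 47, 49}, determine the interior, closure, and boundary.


int(A) = {46, 49}, cl(A) = {45, 46, 47, 49}, ∂A = {45, 47}.

Closed sets in (X, τ) are complements of opens:
  closed(X, τ) = {∅, {45}, {46}, {47}, {45, 46}, {45, 47}, {46, 47}, {45, 46, 47}, {45, 47, 48}, {45, 46, 47, 48}, {45, 46, 47, 49}, {45, 46, 47, 48, 49}}.
int(A) = ⋃ {U ∈ τ : U ⊆ A}. Opens contained in A: ∅, {49}, {46, 49}.
Taking the union of these: int(A) = {46, 49}.
cl(A) = ⋂ {C closed : A ⊆ C}. Closed sets containing A: {45, 46, 47, 49}, {45, 46, 47, 48, 49}.
Intersecting these: cl(A) = {45, 46, 47, 49}.
∂A = cl(A) ∖ int(A) = {45, 46, 47, 49} ∖ {46, 49} = {45, 47}.


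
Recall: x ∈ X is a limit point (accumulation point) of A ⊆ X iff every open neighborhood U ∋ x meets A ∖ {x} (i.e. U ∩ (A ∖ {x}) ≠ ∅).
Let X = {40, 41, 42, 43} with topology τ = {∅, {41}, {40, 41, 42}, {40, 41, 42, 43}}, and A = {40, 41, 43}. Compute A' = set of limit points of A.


A' = {40, 42, 43}

For each x ∈ X, list the open sets U ∈ τ with x ∈ U, then check whether U ∩ (A ∖ {x}) ≠ ∅ for every such U.
  x = 40: opens ∋ x are {40, 41, 42}, {40, 41, 42, 43}; each meets A ∖ {40}, so x IS a limit point.
  x = 41: open {41} ∋ x has {41} ∩ (A ∖ {41}) = ∅, so x is NOT a limit point.
  x = 42: opens ∋ x are {40, 41, 42}, {40, 41, 42, 43}; each meets A ∖ {42}, so x IS a limit point.
  x = 43: opens ∋ x are {40, 41, 42, 43}; each meets A ∖ {43}, so x IS a limit point.
Collecting: A' = {40, 42, 43}.


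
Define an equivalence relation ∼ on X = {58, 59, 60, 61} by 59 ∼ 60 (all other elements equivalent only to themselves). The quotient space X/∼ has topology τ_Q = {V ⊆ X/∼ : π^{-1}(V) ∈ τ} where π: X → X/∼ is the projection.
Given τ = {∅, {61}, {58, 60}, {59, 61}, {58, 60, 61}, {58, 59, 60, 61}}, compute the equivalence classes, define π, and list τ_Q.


X/∼ = {[58], [59=60], [61]}; |τ_Q| = 3.

Equivalence classes: [58], [59=60], [61].
Quotient map π: X → X/∼ sends 58 ↦ [58], 59 ↦ [59=60], 60 ↦ [59=60], 61 ↦ [61].
For each subset V ⊆ X/∼, compute π^{-1}(V) ⊆ X and check whether π^{-1}(V) ∈ τ. V is open in τ_Q iff π^{-1}(V) ∈ τ.
  V = {}: π^{-1}(V) = ∅ ∈ τ ✓.
  V = {[58]}: π^{-1}(V) = {58} ∉ τ ✗.
  V = {[59=60]}: π^{-1}(V) = {59, 60} ∉ τ ✗.
  V = {[58], [59=60]}: π^{-1}(V) = {58, 59, 60} ∉ τ ✗.
  V = {[61]}: π^{-1}(V) = {61} ∈ τ ✓.
  V = {[58], [61]}: π^{-1}(V) = {58, 61} ∉ τ ✗.
  V = {[59=60], [61]}: π^{-1}(V) = {59, 60, 61} ∉ τ ✗.
  V = {[58], [59=60], [61]}: π^{-1}(V) = {58, 59, 60, 61} ∈ τ ✓.
Open sets in the quotient: τ_Q = {{}, {[61]}, {[58], [59=60], [61]}} (3 elements).


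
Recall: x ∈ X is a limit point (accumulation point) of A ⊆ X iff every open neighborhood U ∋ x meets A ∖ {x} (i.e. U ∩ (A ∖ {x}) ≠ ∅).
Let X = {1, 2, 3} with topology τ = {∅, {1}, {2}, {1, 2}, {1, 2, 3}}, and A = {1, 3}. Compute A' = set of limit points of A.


A' = {3}

For each x ∈ X, list the open sets U ∈ τ with x ∈ U, then check whether U ∩ (A ∖ {x}) ≠ ∅ for every such U.
  x = 1: open {1} ∋ x has {1} ∩ (A ∖ {1}) = ∅, so x is NOT a limit point.
  x = 2: open {2} ∋ x has {2} ∩ (A ∖ {2}) = ∅, so x is NOT a limit point.
  x = 3: opens ∋ x are {1, 2, 3}; each meets A ∖ {3}, so x IS a limit point.
Collecting: A' = {3}.


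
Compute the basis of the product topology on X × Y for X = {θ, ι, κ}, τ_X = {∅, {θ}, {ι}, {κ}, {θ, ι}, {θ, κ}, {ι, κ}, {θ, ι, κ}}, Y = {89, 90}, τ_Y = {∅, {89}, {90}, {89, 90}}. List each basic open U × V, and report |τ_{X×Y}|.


Basis B = {∅ × ∅, {θ} × {89}, {θ} × {90}, {ι} × {89}, {ι} × {90}, {κ} × {89}, {κ} × {90}, {θ} × {89, 90}, {θ, ι} × {89}, {θ, κ} × {89}, {θ, ι} × {90}, {θ, κ} × {90}, {ι} × {89, 90}, {ι, κ} × {89}, {ι, κ} × {90}, {κ} × {89, 90}, {θ, ι, κ} × {89}, {θ, ι, κ} × {90}, {θ, ι} × {89, 90}, {θ, κ} × {89, 90}, {ι, κ} × {89, 90}, {θ, ι, κ} × {89, 90}}; |τ_{X×Y}| = 64.

Enumerate products U × V with U ∈ τ_X, V ∈ τ_Y (deduplicated):
  ∅ × ∅ = {} (∅)
  {θ} × {89} = {(θ,89)}
  {θ} × {90} = {(θ,90)}
  {ι} × {89} = {(ι,89)}
  {ι} × {90} = {(ι,90)}
  {κ} × {89} = {(κ,89)}
  {κ} × {90} = {(κ,90)}
  {θ} × {89, 90} = {(θ,89), (θ,90)}
  {θ, ι} × {89} = {(θ,89), (ι,89)}
  {θ, κ} × {89} = {(θ,89), (κ,89)}
  {θ, ι} × {90} = {(θ,90), (ι,90)}
  {θ, κ} × {90} = {(θ,90), (κ,90)}
  {ι} × {89, 90} = {(ι,89), (ι,90)}
  {ι, κ} × {89} = {(ι,89), (κ,89)}
  {ι, κ} × {90} = {(ι,90), (κ,90)}
  {κ} × {89, 90} = {(κ,89), (κ,90)}
  {θ, ι, κ} × {89} = {(θ,89), (ι,89), (κ,89)}
  {θ, ι, κ} × {90} = {(θ,90), (ι,90), (κ,90)}
  {θ, ι} × {89, 90} = {(θ,89), (θ,90), (ι,89), (ι,90)}
  {θ, κ} × {89, 90} = {(θ,89), (θ,90), (κ,89), (κ,90)}
  {ι, κ} × {89, 90} = {(ι,89), (ι,90), (κ,89), (κ,90)}
  {θ, ι, κ} × {89, 90} = {(θ,89), (θ,90), (ι,89), (ι,90), (κ,89), (κ,90)}
These 22 distinct sets form the basis B.
Close under arbitrary unions to get τ_{X×Y}; counting gives |τ_{X×Y}| = 64.


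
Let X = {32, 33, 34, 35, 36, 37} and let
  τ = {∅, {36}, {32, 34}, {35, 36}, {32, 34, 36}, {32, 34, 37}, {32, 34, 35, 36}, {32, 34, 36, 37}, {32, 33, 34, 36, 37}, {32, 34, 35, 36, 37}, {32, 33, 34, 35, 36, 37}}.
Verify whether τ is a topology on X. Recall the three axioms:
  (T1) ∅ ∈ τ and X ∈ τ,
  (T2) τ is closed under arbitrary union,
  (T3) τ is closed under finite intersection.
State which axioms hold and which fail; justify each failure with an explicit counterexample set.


τ IS a topology on X.

Axiom (T1): ∅ ∈ τ? Yes; X ∈ τ? Yes.
Axiom (T2/T3): check pairwise unions and intersections of members of τ.
All pairwise intersections and unions checked — each lies in τ. Therefore τ satisfies (T1), (T2), (T3): it IS a topology on X.


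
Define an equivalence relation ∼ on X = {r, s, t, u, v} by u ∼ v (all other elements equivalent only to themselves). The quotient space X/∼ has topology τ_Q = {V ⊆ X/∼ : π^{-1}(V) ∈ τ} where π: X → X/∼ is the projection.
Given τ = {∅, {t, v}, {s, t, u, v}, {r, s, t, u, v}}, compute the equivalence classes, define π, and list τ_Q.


X/∼ = {[r], [s], [t], [u=v]}; |τ_Q| = 3.

Equivalence classes: [r], [s], [t], [u=v].
Quotient map π: X → X/∼ sends r ↦ [r], s ↦ [s], t ↦ [t], u ↦ [u=v], v ↦ [u=v].
For each subset V ⊆ X/∼, compute π^{-1}(V) ⊆ X and check whether π^{-1}(V) ∈ τ. V is open in τ_Q iff π^{-1}(V) ∈ τ.
  V = {}: π^{-1}(V) = ∅ ∈ τ ✓.
  V = {[r]}: π^{-1}(V) = {r} ∉ τ ✗.
  V = {[s]}: π^{-1}(V) = {s} ∉ τ ✗.
  V = {[r], [s]}: π^{-1}(V) = {r, s} ∉ τ ✗.
  V = {[t]}: π^{-1}(V) = {t} ∉ τ ✗.
  V = {[r], [t]}: π^{-1}(V) = {r, t} ∉ τ ✗.
  V = {[s], [t]}: π^{-1}(V) = {s, t} ∉ τ ✗.
  V = {[r], [s], [t]}: π^{-1}(V) = {r, s, t} ∉ τ ✗.
  V = {[u=v]}: π^{-1}(V) = {u, v} ∉ τ ✗.
  V = {[r], [u=v]}: π^{-1}(V) = {r, u, v} ∉ τ ✗.
  V = {[s], [u=v]}: π^{-1}(V) = {s, u, v} ∉ τ ✗.
  V = {[r], [s], [u=v]}: π^{-1}(V) = {r, s, u, v} ∉ τ ✗.
  V = {[t], [u=v]}: π^{-1}(V) = {t, u, v} ∉ τ ✗.
  V = {[r], [t], [u=v]}: π^{-1}(V) = {r, t, u, v} ∉ τ ✗.
  V = {[s], [t], [u=v]}: π^{-1}(V) = {s, t, u, v} ∈ τ ✓.
  V = {[r], [s], [t], [u=v]}: π^{-1}(V) = {r, s, t, u, v} ∈ τ ✓.
Open sets in the quotient: τ_Q = {{}, {[s], [t], [u=v]}, {[r], [s], [t], [u=v]}} (3 elements).


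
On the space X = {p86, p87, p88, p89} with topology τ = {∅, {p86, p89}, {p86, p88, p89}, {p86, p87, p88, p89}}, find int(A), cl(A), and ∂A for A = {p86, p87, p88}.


int(A) = ∅, cl(A) = {p86, p87, p88, p89}, ∂A = {p86, p87, p88, p89}.

Closed sets in (X, τ) are complements of opens:
  closed(X, τ) = {∅, {p87}, {p87, p88}, {p86, p87, p88, p89}}.
int(A) = ⋃ {U ∈ τ : U ⊆ A}. Opens contained in A: ∅.
Taking the union of these: int(A) = ∅.
cl(A) = ⋂ {C closed : A ⊆ C}. Closed sets containing A: {p86, p87, p88, p89}.
Intersecting these: cl(A) = {p86, p87, p88, p89}.
∂A = cl(A) ∖ int(A) = {p86, p87, p88, p89} ∖ ∅ = {p86, p87, p88, p89}.


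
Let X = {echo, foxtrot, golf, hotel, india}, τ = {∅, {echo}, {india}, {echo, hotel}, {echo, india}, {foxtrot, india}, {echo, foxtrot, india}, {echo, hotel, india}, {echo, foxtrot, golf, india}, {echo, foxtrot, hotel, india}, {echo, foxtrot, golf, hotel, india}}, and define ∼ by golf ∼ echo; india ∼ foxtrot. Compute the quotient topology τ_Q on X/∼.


X/∼ = {[echo=golf], [foxtrot=india], [hotel]}; |τ_Q| = 4.

Equivalence classes: [echo=golf], [foxtrot=india], [hotel].
Quotient map π: X → X/∼ sends echo ↦ [echo=golf], foxtrot ↦ [foxtrot=india], golf ↦ [echo=golf], hotel ↦ [hotel], india ↦ [foxtrot=india].
For each subset V ⊆ X/∼, compute π^{-1}(V) ⊆ X and check whether π^{-1}(V) ∈ τ. V is open in τ_Q iff π^{-1}(V) ∈ τ.
  V = {}: π^{-1}(V) = ∅ ∈ τ ✓.
  V = {[echo=golf]}: π^{-1}(V) = {echo, golf} ∉ τ ✗.
  V = {[foxtrot=india]}: π^{-1}(V) = {foxtrot, india} ∈ τ ✓.
  V = {[echo=golf], [foxtrot=india]}: π^{-1}(V) = {echo, foxtrot, golf, india} ∈ τ ✓.
  V = {[hotel]}: π^{-1}(V) = {hotel} ∉ τ ✗.
  V = {[echo=golf], [hotel]}: π^{-1}(V) = {echo, golf, hotel} ∉ τ ✗.
  V = {[foxtrot=india], [hotel]}: π^{-1}(V) = {foxtrot, hotel, india} ∉ τ ✗.
  V = {[echo=golf], [foxtrot=india], [hotel]}: π^{-1}(V) = {echo, foxtrot, golf, hotel, india} ∈ τ ✓.
Open sets in the quotient: τ_Q = {{}, {[foxtrot=india]}, {[echo=golf], [foxtrot=india]}, {[echo=golf], [foxtrot=india], [hotel]}} (4 elements).


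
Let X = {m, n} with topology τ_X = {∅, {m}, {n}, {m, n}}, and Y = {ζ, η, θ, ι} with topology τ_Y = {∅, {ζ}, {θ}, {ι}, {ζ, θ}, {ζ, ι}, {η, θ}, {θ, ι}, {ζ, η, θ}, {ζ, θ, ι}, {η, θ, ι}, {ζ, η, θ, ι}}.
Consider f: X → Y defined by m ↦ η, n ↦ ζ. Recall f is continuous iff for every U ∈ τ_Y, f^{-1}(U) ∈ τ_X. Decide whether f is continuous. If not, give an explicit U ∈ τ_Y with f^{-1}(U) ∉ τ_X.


f IS continuous.

Compute f^{-1}(U) for each U ∈ τ_Y:
  U = ∅: f^{-1}(U) = ∅ ∈ τ_X ✓.
  U = {ζ}: f^{-1}(U) = {n} ∈ τ_X ✓.
  U = {θ}: f^{-1}(U) = ∅ ∈ τ_X ✓.
  U = {ι}: f^{-1}(U) = ∅ ∈ τ_X ✓.
  U = {ζ, θ}: f^{-1}(U) = {n} ∈ τ_X ✓.
  U = {ζ, ι}: f^{-1}(U) = {n} ∈ τ_X ✓.
  U = {η, θ}: f^{-1}(U) = {m} ∈ τ_X ✓.
  U = {θ, ι}: f^{-1}(U) = ∅ ∈ τ_X ✓.
  U = {ζ, η, θ}: f^{-1}(U) = {m, n} ∈ τ_X ✓.
  U = {ζ, θ, ι}: f^{-1}(U) = {n} ∈ τ_X ✓.
  U = {η, θ, ι}: f^{-1}(U) = {m} ∈ τ_X ✓.
  U = {ζ, η, θ, ι}: f^{-1}(U) = {m, n} ∈ τ_X ✓.
Every preimage lies in τ_X, so f IS continuous.


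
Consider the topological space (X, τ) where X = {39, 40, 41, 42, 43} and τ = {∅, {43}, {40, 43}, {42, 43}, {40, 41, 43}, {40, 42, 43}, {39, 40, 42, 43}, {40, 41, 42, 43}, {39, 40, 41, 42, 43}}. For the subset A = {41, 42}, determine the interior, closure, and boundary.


int(A) = ∅, cl(A) = {39, 41, 42}, ∂A = {39, 41, 42}.

Closed sets in (X, τ) are complements of opens:
  closed(X, τ) = {∅, {39}, {41}, {39, 41}, {39, 42}, {39, 40, 41}, {39, 41, 42}, {39, 40, 41, 42}, {39, 40, 41, 42, 43}}.
int(A) = ⋃ {U ∈ τ : U ⊆ A}. Opens contained in A: ∅.
Taking the union of these: int(A) = ∅.
cl(A) = ⋂ {C closed : A ⊆ C}. Closed sets containing A: {39, 41, 42}, {39, 40, 41, 42}, {39, 40, 41, 42, 43}.
Intersecting these: cl(A) = {39, 41, 42}.
∂A = cl(A) ∖ int(A) = {39, 41, 42} ∖ ∅ = {39, 41, 42}.


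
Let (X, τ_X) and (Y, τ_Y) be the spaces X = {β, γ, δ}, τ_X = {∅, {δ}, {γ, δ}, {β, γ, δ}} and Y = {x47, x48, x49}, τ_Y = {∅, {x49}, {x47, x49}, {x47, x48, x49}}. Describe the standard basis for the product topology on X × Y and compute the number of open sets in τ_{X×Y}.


Basis B = {∅ × ∅, {δ} × {x49}, {γ, δ} × {x49}, {δ} × {x47, x49}, {β, γ, δ} × {x49}, {δ} × {x47, x48, x49}, {γ, δ} × {x47, x49}, {β, γ, δ} × {x47, x49}, {γ, δ} × {x47, x48, x49}, {β, γ, δ} × {x47, x48, x49}}; |τ_{X×Y}| = 20.

Enumerate products U × V with U ∈ τ_X, V ∈ τ_Y (deduplicated):
  ∅ × ∅ = {} (∅)
  {δ} × {x49} = {(δ,x49)}
  {γ, δ} × {x49} = {(γ,x49), (δ,x49)}
  {δ} × {x47, x49} = {(δ,x47), (δ,x49)}
  {β, γ, δ} × {x49} = {(β,x49), (γ,x49), (δ,x49)}
  {δ} × {x47, x48, x49} = {(δ,x47), (δ,x48), (δ,x49)}
  {γ, δ} × {x47, x49} = {(γ,x47), (γ,x49), (δ,x47), (δ,x49)}
  {β, γ, δ} × {x47, x49} = {(β,x47), (β,x49), (γ,x47), (γ,x49), (δ,x47), (δ,x49)}
  {γ, δ} × {x47, x48, x49} = {(γ,x47), (γ,x48), (γ,x49), (δ,x47), (δ,x48), (δ,x49)}
  {β, γ, δ} × {x47, x48, x49} = {(β,x47), (β,x48), (β,x49), (γ,x47), (γ,x48), (γ,x49), (δ,x47), (δ,x48), (δ,x49)}
These 10 distinct sets form the basis B.
Close under arbitrary unions to get τ_{X×Y}; counting gives |τ_{X×Y}| = 20.


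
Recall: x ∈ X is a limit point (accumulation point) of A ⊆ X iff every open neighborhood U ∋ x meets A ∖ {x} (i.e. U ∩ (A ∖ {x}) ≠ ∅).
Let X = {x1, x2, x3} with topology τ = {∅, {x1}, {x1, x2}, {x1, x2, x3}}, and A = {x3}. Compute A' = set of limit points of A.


A' = ∅

For each x ∈ X, list the open sets U ∈ τ with x ∈ U, then check whether U ∩ (A ∖ {x}) ≠ ∅ for every such U.
  x = x1: open {x1} ∋ x has {x1} ∩ (A ∖ {x1}) = ∅, so x is NOT a limit point.
  x = x2: open {x1, x2} ∋ x has {x1, x2} ∩ (A ∖ {x2}) = ∅, so x is NOT a limit point.
  x = x3: open {x1, x2, x3} ∋ x has {x1, x2, x3} ∩ (A ∖ {x3}) = ∅, so x is NOT a limit point.
Collecting: A' = ∅.


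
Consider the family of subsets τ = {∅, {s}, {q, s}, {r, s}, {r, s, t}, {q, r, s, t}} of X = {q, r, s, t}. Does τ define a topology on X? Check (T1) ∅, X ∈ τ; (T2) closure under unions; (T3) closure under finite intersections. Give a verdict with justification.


τ is NOT a topology on X.

Axiom (T1): ∅ ∈ τ? Yes; X ∈ τ? Yes.
Axiom (T2/T3): check pairwise unions and intersections of members of τ.
Counterexample for (T2): {q, s} ∪ {r, s} = {q, r, s} ∉ τ. Therefore τ is NOT a topology.


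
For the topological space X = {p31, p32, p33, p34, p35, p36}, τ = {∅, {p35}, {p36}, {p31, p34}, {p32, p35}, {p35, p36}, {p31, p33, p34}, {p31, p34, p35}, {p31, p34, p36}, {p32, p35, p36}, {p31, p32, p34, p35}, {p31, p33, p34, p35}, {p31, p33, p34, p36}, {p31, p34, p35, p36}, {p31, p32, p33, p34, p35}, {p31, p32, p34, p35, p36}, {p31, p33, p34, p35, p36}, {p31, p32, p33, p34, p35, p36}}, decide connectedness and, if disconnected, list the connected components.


(X, τ) is disconnected; components = [{p36}, {p32, p35}, {p31, p33, p34}].

Find clopen sets (U ∈ τ with X ∖ U ∈ τ):
  U = ∅, X ∖ U = {p31, p32, p33, p34, p35, p36} — both open, so U is clopen.
  U = {p36}, X ∖ U = {p31, p32, p33, p34, p35} — both open, so U is clopen.
  U = {p32, p35}, X ∖ U = {p31, p33, p34, p36} — both open, so U is clopen.
  U = {p31, p33, p34}, X ∖ U = {p32, p35, p36} — both open, so U is clopen.
  U = {p32, p35, p36}, X ∖ U = {p31, p33, p34} — both open, so U is clopen.
  U = {p31, p33, p34, p36}, X ∖ U = {p32, p35} — both open, so U is clopen.
  U = {p31, p32, p33, p34, p35}, X ∖ U = {p36} — both open, so U is clopen.
  U = {p31, p32, p33, p34, p35, p36}, X ∖ U = ∅ — both open, so U is clopen.
Nontrivial clopen(s) exist: e.g. {p31, p32, p33, p34, p35}. So (X, τ) is disconnected.
Compute connected components by grouping points that agree on all clopens:
  component: {p36}
  component: {p32, p35}
  component: {p31, p33, p34}


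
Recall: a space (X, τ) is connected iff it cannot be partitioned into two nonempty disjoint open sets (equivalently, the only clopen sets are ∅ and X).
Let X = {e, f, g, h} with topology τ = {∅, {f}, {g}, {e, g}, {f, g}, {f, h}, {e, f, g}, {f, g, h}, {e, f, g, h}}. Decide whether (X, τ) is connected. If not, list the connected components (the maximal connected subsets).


(X, τ) is disconnected; components = [{e, g}, {f, h}].

Find clopen sets (U ∈ τ with X ∖ U ∈ τ):
  U = ∅, X ∖ U = {e, f, g, h} — both open, so U is clopen.
  U = {e, g}, X ∖ U = {f, h} — both open, so U is clopen.
  U = {f, h}, X ∖ U = {e, g} — both open, so U is clopen.
  U = {e, f, g, h}, X ∖ U = ∅ — both open, so U is clopen.
Nontrivial clopen(s) exist: e.g. {e, g}. So (X, τ) is disconnected.
Compute connected components by grouping points that agree on all clopens:
  component: {e, g}
  component: {f, h}


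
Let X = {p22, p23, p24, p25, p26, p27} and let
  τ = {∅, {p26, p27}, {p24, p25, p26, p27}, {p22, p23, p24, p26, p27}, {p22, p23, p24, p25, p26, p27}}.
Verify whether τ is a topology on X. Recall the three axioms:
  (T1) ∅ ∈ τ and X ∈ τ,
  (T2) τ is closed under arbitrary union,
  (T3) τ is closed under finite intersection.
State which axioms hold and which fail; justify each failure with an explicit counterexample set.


τ is NOT a topology on X.

Axiom (T1): ∅ ∈ τ? Yes; X ∈ τ? Yes.
Axiom (T2/T3): check pairwise unions and intersections of members of τ.
Counterexample for (T3): {p24, p25, p26, p27} ∩ {p22, p23, p24, p26, p27} = {p24, p26, p27} ∉ τ. Therefore τ is NOT a topology.
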